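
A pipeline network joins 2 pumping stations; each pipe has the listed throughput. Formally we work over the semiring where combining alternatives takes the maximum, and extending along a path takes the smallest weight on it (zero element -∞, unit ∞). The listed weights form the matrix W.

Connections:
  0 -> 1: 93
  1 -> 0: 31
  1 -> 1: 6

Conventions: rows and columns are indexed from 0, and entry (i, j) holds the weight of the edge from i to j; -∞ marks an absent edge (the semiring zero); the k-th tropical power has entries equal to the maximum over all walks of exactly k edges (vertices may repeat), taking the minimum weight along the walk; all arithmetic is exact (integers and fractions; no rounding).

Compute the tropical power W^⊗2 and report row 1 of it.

W^⊗2:
  [31, 6]
  [6, 31]
Answer: row 1 of W^⊗2 = [6, 31]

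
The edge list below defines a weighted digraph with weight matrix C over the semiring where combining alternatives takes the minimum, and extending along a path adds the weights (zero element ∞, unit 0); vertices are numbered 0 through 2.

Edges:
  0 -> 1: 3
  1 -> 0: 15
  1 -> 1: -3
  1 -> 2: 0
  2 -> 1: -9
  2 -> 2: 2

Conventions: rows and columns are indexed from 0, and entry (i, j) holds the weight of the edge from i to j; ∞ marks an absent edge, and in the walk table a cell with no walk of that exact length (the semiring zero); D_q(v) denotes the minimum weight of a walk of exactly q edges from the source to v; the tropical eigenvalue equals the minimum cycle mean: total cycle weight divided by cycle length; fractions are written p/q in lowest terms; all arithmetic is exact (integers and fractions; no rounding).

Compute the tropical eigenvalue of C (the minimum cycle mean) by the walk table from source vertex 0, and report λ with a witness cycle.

q=0: [0, ∞, ∞]
q=1: [∞, 3, ∞]
q=2: [18, 0, 3]
q=3: [15, -6, 0]
Optimal cycle mean attained by: cycle 1->2->1, total 0 + (-9), length 2.
Answer: λ = -9/2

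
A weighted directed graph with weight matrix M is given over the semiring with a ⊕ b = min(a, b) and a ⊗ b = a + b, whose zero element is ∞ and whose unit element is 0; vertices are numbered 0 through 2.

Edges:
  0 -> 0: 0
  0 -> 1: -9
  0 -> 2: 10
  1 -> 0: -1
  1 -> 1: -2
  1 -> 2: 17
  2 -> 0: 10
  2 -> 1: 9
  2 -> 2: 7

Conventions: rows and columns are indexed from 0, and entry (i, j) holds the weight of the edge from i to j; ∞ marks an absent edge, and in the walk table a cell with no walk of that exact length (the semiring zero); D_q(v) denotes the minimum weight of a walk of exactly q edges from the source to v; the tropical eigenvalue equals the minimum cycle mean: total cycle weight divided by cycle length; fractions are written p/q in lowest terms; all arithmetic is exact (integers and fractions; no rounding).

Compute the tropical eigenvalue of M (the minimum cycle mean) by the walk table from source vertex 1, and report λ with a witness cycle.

q=0: [∞, 0, ∞]
q=1: [-1, -2, 17]
q=2: [-3, -10, 9]
q=3: [-11, -12, 7]
Optimal cycle mean attained by: cycle 0->1->0, total (-9) + (-1), length 2.
Answer: λ = -5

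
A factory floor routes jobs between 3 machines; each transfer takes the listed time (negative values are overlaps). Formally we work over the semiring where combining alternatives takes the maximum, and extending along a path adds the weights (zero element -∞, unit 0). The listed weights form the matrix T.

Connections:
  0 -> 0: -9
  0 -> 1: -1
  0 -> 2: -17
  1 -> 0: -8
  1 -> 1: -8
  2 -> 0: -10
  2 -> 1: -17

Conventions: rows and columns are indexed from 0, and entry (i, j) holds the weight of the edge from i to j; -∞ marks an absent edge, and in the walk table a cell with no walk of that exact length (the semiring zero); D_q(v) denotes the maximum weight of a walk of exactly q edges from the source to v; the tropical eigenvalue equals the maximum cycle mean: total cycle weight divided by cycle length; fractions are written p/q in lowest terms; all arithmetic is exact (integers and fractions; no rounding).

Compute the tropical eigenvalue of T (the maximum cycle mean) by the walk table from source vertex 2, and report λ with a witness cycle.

q=0: [-∞, -∞, 0]
q=1: [-10, -17, -∞]
q=2: [-19, -11, -27]
q=3: [-19, -19, -36]
Optimal cycle mean attained by: cycle 0->1->0, total (-1) + (-8), length 2.
Answer: λ = -9/2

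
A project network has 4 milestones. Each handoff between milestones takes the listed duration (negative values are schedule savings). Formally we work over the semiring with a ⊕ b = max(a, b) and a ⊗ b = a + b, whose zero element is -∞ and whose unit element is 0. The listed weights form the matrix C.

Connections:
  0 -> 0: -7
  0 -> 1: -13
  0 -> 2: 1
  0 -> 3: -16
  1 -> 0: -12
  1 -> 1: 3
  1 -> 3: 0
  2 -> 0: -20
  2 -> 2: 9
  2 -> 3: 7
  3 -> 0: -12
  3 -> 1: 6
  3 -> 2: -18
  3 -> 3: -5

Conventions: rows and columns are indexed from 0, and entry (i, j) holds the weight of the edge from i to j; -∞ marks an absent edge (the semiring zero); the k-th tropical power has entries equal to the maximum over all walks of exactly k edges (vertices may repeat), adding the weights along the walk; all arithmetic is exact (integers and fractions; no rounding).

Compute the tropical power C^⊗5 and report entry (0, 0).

C^⊗2:
  [-14, -10, 10, 8]
  [-9, 6, -11, 3]
  [-5, 13, 18, 16]
  [-6, 9, -9, 6]
C^⊗3:
  [-4, 14, 19, 17]
  [-6, 9, -2, 6]
  [4, 22, 27, 25]
  [-3, 12, 0, 9]
C^⊗4:
  [5, 23, 28, 26]
  [-3, 12, 7, 9]
  [13, 31, 36, 34]
  [0, 15, 9, 12]
C^⊗5:
  [14, 32, 37, 35]
  [0, 15, 16, 14]
  [22, 40, 45, 43]
  [3, 18, 18, 16]
Key observation: the optimum is the walk 0->2->2->2->3->0, with weight 1 + 9 + 9 + 7 + (-12) = 14.
Optimal value attained by: walk 0->2->2->2->3->0.
Answer: (C^⊗5)[0][0] = 14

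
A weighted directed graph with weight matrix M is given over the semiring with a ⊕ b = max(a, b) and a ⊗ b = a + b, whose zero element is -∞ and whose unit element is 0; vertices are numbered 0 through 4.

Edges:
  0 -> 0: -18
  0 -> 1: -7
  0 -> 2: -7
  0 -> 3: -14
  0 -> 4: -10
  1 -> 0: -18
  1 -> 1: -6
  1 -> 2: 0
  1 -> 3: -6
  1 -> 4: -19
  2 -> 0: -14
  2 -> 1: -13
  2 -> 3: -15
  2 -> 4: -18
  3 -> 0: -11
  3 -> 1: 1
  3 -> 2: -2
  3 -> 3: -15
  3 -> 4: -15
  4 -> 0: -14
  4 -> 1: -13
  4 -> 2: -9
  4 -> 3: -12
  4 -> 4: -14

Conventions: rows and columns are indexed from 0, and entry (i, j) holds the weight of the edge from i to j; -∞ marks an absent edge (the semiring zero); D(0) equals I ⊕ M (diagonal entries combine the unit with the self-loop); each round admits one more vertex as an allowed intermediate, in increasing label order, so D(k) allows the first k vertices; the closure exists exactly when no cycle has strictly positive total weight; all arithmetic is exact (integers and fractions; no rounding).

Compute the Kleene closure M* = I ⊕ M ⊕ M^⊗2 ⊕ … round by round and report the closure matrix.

D(0):
  [0, -7, -7, -14, -10]
  [-18, 0, 0, -6, -19]
  [-14, -13, 0, -15, -18]
  [-11, 1, -2, 0, -15]
  [-14, -13, -9, -12, 0]
D(1):
  [0, -7, -7, -14, -10]
  [-18, 0, 0, -6, -19]
  [-14, -13, 0, -15, -18]
  [-11, 1, -2, 0, -15]
  [-14, -13, -9, -12, 0]
D(2):
  [0, -7, -7, -13, -10]
  [-18, 0, 0, -6, -19]
  [-14, -13, 0, -15, -18]
  [-11, 1, 1, 0, -15]
  [-14, -13, -9, -12, 0]
D(3):
  [0, -7, -7, -13, -10]
  [-14, 0, 0, -6, -18]
  [-14, -13, 0, -15, -18]
  [-11, 1, 1, 0, -15]
  [-14, -13, -9, -12, 0]
D(4):
  [0, -7, -7, -13, -10]
  [-14, 0, 0, -6, -18]
  [-14, -13, 0, -15, -18]
  [-11, 1, 1, 0, -15]
  [-14, -11, -9, -12, 0]
D(5):
  [0, -7, -7, -13, -10]
  [-14, 0, 0, -6, -18]
  [-14, -13, 0, -15, -18]
  [-11, 1, 1, 0, -15]
  [-14, -11, -9, -12, 0]
Answer: M* = [[0, -7, -7, -13, -10], [-14, 0, 0, -6, -18], [-14, -13, 0, -15, -18], [-11, 1, 1, 0, -15], [-14, -11, -9, -12, 0]]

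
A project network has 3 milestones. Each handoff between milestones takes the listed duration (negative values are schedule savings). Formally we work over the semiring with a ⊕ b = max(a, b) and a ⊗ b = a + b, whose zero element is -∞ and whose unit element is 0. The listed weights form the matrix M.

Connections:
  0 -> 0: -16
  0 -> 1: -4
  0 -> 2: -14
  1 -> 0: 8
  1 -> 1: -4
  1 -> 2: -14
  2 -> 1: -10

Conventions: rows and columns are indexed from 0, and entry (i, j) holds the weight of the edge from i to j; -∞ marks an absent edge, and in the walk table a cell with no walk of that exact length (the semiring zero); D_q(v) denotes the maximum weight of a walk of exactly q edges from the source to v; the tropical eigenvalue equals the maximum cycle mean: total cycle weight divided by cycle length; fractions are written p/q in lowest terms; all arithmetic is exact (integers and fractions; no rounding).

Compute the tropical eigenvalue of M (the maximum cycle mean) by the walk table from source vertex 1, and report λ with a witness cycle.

q=0: [-∞, 0, -∞]
q=1: [8, -4, -14]
q=2: [4, 4, -6]
q=3: [12, 0, -10]
Optimal cycle mean attained by: cycle 0->1->0, total (-4) + 8, length 2.
Answer: λ = 2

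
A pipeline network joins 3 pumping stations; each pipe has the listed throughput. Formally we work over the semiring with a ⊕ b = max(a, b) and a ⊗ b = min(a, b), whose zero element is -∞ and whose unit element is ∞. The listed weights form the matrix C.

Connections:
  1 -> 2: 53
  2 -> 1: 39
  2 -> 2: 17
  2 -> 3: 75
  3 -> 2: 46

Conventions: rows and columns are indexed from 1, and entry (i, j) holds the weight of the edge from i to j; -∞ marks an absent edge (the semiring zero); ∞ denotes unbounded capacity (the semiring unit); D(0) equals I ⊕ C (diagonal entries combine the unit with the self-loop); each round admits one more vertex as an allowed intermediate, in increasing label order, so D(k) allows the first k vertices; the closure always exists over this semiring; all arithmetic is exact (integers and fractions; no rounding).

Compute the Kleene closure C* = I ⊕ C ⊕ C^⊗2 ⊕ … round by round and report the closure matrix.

D(0):
  [∞, 53, -∞]
  [39, ∞, 75]
  [-∞, 46, ∞]
D(1):
  [∞, 53, -∞]
  [39, ∞, 75]
  [-∞, 46, ∞]
D(2):
  [∞, 53, 53]
  [39, ∞, 75]
  [39, 46, ∞]
D(3):
  [∞, 53, 53]
  [39, ∞, 75]
  [39, 46, ∞]
Answer: C* = [[∞, 53, 53], [39, ∞, 75], [39, 46, ∞]]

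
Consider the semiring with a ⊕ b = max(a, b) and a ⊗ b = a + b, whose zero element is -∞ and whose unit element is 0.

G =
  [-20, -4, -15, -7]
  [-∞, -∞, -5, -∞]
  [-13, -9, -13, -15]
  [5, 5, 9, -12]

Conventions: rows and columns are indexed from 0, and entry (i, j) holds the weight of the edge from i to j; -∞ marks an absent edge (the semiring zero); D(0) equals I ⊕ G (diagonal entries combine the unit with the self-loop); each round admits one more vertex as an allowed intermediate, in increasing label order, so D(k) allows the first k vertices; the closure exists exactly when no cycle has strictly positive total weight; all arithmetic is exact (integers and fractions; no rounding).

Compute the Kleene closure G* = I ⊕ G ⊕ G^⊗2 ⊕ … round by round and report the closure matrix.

D(0):
  [0, -4, -15, -7]
  [-∞, 0, -5, -∞]
  [-13, -9, 0, -15]
  [5, 5, 9, 0]
D(1):
  [0, -4, -15, -7]
  [-∞, 0, -5, -∞]
  [-13, -9, 0, -15]
  [5, 5, 9, 0]
D(2):
  [0, -4, -9, -7]
  [-∞, 0, -5, -∞]
  [-13, -9, 0, -15]
  [5, 5, 9, 0]
D(3):
  [0, -4, -9, -7]
  [-18, 0, -5, -20]
  [-13, -9, 0, -15]
  [5, 5, 9, 0]
D(4):
  [0, -2, 2, -7]
  [-15, 0, -5, -20]
  [-10, -9, 0, -15]
  [5, 5, 9, 0]
Answer: G* = [[0, -2, 2, -7], [-15, 0, -5, -20], [-10, -9, 0, -15], [5, 5, 9, 0]]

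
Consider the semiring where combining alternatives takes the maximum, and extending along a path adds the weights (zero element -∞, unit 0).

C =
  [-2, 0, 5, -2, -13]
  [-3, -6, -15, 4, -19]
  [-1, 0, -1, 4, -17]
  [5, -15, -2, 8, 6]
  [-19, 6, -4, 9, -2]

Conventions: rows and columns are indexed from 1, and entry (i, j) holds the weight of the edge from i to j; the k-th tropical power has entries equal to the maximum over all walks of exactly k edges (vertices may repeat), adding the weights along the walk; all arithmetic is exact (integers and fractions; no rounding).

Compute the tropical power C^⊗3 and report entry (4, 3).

C^⊗2:
  [4, 5, 4, 9, 4]
  [9, -3, 2, 12, 10]
  [9, -1, 4, 12, 10]
  [13, 12, 10, 16, 14]
  [14, 4, 7, 17, 15]
C^⊗3:
  [14, 10, 9, 17, 15]
  [17, 16, 14, 20, 18]
  [17, 16, 14, 20, 18]
  [21, 20, 18, 24, 22]
  [22, 21, 19, 25, 23]
Key observation: the optimum is the walk 4->4->1->3, with weight 8 + 5 + 5 = 18.
Optimal value attained by: walk 4->4->1->3.
Answer: (C^⊗3)[4][3] = 18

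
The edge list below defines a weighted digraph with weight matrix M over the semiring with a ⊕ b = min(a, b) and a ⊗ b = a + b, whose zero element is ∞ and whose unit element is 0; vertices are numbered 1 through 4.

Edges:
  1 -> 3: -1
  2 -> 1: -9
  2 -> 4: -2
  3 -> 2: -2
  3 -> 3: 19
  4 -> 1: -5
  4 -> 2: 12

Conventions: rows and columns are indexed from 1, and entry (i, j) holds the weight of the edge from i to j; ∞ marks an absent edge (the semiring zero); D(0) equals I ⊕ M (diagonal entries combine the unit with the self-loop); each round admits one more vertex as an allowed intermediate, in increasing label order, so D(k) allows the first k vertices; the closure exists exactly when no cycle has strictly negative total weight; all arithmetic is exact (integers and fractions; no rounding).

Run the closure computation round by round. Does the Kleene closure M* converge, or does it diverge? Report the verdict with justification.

D(0):
  [0, ∞, -1, ∞]
  [-9, 0, ∞, -2]
  [∞, -2, 0, ∞]
  [-5, 12, ∞, 0]
D(1):
  [0, ∞, -1, ∞]
  [-9, 0, -10, -2]
  [∞, -2, 0, ∞]
  [-5, 12, -6, 0]
Detection: at round 2, diagonal entry (3, 3) turns strictly negative.
Key observation: the cycle 3->2->1->3 has total weight (-2) + (-9) + (-1), which is strictly negative.
Answer: DIVERGES — negative cycle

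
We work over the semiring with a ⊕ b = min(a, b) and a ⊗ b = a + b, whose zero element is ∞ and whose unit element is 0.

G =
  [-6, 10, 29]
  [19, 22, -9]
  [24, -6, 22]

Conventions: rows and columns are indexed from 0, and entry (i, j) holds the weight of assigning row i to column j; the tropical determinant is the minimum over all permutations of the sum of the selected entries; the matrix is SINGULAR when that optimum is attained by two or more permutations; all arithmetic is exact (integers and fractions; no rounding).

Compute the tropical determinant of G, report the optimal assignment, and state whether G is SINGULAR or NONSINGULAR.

σ = (0, 1, 2): (-6) + 22 + 22 = 38
σ = (0, 2, 1): (-6) + (-9) + (-6) = -21
σ = (1, 0, 2): 10 + 19 + 22 = 51
σ = (1, 2, 0): 10 + (-9) + 24 = 25
σ = (2, 0, 1): 29 + 19 + (-6) = 42
σ = (2, 1, 0): 29 + 22 + 24 = 75
Optimal value attained by: σ = (0, 2, 1).
Answer: det⊕(G) = -21; verdict: NONSINGULAR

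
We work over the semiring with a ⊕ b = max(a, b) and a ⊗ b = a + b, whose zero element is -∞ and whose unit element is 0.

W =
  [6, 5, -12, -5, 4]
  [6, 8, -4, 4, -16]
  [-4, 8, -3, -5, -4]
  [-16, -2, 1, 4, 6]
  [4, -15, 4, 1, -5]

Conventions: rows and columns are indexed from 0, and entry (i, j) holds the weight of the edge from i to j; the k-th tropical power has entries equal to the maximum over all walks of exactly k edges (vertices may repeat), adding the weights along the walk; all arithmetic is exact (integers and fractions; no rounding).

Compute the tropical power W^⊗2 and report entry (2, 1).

W^⊗2:
  [12, 13, 8, 9, 10]
  [14, 16, 5, 12, 10]
  [14, 16, 4, 12, 1]
  [10, 9, 10, 8, 10]
  [10, 12, 2, 5, 8]
Key observation: the optimum is the walk 2->1->1, with weight 8 + 8 = 16.
Optimal value attained by: walk 2->1->1.
Answer: (W^⊗2)[2][1] = 16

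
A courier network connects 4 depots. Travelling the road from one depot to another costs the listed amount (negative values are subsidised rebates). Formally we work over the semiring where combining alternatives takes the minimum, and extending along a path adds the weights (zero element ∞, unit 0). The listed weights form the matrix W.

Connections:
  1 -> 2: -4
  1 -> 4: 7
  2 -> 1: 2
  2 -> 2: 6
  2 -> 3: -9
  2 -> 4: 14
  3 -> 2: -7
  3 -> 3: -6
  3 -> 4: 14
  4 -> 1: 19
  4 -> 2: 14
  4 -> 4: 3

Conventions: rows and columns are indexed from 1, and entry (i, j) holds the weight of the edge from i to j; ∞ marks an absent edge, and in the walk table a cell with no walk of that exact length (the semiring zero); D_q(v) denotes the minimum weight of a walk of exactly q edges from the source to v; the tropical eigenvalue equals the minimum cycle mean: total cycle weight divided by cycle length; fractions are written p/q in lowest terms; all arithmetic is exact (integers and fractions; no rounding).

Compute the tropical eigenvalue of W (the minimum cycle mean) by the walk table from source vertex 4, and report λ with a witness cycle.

q=0: [∞, ∞, ∞, 0]
q=1: [19, 14, ∞, 3]
q=2: [16, 15, 5, 6]
q=3: [17, -2, -1, 9]
q=4: [0, -8, -11, 12]
Optimal cycle mean attained by: cycle 2->3->2, total (-9) + (-7), length 2.
Answer: λ = -8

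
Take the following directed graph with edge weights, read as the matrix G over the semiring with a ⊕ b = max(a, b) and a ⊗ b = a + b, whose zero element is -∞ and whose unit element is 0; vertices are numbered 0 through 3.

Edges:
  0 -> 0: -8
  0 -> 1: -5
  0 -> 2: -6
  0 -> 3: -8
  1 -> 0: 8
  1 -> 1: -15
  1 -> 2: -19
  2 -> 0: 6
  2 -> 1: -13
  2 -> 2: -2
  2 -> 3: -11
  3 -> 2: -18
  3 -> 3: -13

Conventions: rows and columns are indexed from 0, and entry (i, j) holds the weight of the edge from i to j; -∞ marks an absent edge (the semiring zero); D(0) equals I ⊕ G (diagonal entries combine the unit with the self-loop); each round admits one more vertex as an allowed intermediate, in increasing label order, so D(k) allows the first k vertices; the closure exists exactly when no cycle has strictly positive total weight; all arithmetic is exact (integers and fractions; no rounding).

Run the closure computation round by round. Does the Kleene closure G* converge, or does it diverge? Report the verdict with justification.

D(0):
  [0, -5, -6, -8]
  [8, 0, -19, -∞]
  [6, -13, 0, -11]
  [-∞, -∞, -18, 0]
Detection: at round 1, diagonal entry (1, 1) turns strictly positive.
Key observation: the cycle 1->0->1 has total weight 8 + (-5), which is strictly positive.
Answer: DIVERGES — positive cycle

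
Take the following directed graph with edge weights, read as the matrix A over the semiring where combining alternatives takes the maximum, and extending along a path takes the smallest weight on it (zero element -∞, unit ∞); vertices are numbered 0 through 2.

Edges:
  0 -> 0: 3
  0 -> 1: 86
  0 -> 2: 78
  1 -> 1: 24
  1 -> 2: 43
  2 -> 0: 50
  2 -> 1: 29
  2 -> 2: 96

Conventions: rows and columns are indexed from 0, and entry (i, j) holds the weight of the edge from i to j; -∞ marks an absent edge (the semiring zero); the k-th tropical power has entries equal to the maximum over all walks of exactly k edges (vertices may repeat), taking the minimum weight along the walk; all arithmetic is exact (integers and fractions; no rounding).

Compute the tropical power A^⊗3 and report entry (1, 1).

A^⊗2:
  [50, 29, 78]
  [43, 29, 43]
  [50, 50, 96]
A^⊗3:
  [50, 50, 78]
  [43, 43, 43]
  [50, 50, 96]
Key observation: the optimum is the walk 1->2->0->1, with weight 43 min 50 min 86 = 43.
Optimal value attained by: walk 1->2->0->1.
Answer: (A^⊗3)[1][1] = 43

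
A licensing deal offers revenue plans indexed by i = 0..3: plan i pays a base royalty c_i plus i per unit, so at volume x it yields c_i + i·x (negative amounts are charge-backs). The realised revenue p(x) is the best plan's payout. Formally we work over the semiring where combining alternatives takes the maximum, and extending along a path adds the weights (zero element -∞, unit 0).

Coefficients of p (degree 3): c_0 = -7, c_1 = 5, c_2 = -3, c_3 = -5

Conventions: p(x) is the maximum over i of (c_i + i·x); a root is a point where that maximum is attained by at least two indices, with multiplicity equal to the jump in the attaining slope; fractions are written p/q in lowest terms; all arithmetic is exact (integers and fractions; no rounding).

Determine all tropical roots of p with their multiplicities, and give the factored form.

hull edge (i=0, c=-7) to (i=1, c=5): slope 12, span 1
hull edge (i=1, c=5) to (i=3, c=-5): slope -5, span 2
Factored form: p(x) = -5 ⊗ (x ⊕ (-12)) ⊗ (x ⊕ 5) ⊗ (x ⊕ 5)
Answer: roots = -12 (mult 1), 5 (mult 2)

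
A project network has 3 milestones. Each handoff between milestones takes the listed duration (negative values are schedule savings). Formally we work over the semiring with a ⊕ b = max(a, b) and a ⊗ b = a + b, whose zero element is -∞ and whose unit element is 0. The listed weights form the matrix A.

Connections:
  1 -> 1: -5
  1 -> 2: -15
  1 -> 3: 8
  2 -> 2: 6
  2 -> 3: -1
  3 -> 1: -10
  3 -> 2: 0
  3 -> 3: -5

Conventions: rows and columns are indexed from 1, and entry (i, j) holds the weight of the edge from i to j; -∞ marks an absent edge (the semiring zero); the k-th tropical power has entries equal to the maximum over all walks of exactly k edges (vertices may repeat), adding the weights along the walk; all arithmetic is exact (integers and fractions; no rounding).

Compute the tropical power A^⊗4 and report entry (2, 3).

A^⊗2:
  [-2, 8, 3]
  [-11, 12, 5]
  [-15, 6, -1]
A^⊗3:
  [-7, 14, 7]
  [-5, 18, 11]
  [-11, 12, 5]
A^⊗4:
  [-3, 20, 13]
  [1, 24, 17]
  [-5, 18, 11]
Key observation: the optimum is the walk 2->2->2->2->3, with weight 6 + 6 + 6 + (-1) = 17.
Optimal value attained by: walk 2->2->2->2->3.
Answer: (A^⊗4)[2][3] = 17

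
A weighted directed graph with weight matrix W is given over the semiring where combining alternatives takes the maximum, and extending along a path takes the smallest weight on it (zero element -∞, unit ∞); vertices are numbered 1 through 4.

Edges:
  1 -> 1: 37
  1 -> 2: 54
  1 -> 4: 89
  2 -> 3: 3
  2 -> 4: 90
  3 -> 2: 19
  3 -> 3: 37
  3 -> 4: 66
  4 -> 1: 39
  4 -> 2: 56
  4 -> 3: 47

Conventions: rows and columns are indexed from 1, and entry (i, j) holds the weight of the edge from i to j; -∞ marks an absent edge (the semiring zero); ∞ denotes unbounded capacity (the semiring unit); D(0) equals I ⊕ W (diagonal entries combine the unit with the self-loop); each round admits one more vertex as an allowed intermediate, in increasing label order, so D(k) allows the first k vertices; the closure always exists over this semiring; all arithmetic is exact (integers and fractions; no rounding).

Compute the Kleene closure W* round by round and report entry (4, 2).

D(0):
  [∞, 54, -∞, 89]
  [-∞, ∞, 3, 90]
  [-∞, 19, ∞, 66]
  [39, 56, 47, ∞]
D(1):
  [∞, 54, -∞, 89]
  [-∞, ∞, 3, 90]
  [-∞, 19, ∞, 66]
  [39, 56, 47, ∞]
D(2):
  [∞, 54, 3, 89]
  [-∞, ∞, 3, 90]
  [-∞, 19, ∞, 66]
  [39, 56, 47, ∞]
D(3):
  [∞, 54, 3, 89]
  [-∞, ∞, 3, 90]
  [-∞, 19, ∞, 66]
  [39, 56, 47, ∞]
D(4):
  [∞, 56, 47, 89]
  [39, ∞, 47, 90]
  [39, 56, ∞, 66]
  [39, 56, 47, ∞]
Answer: W*[4][2] = 56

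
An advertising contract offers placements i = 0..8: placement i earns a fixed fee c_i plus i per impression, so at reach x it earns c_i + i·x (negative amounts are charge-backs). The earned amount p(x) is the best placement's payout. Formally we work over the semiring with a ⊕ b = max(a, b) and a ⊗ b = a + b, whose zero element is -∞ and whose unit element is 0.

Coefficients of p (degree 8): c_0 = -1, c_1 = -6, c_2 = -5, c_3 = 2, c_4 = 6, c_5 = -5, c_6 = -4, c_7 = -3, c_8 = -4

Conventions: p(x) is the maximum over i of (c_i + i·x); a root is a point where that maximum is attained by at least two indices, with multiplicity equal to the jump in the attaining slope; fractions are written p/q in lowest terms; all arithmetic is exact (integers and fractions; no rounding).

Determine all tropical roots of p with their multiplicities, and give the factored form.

hull edge (i=0, c=-1) to (i=4, c=6): slope 7/4, span 4
hull edge (i=4, c=6) to (i=8, c=-4): slope -5/2, span 4
Factored form: p(x) = -4 ⊗ (x ⊕ (-7/4)) ⊗ (x ⊕ (-7/4)) ⊗ (x ⊕ (-7/4)) ⊗ (x ⊕ (-7/4)) ⊗ (x ⊕ 5/2) ⊗ (x ⊕ 5/2) ⊗ (x ⊕ 5/2) ⊗ (x ⊕ 5/2)
Answer: roots = -7/4 (mult 4), 5/2 (mult 4)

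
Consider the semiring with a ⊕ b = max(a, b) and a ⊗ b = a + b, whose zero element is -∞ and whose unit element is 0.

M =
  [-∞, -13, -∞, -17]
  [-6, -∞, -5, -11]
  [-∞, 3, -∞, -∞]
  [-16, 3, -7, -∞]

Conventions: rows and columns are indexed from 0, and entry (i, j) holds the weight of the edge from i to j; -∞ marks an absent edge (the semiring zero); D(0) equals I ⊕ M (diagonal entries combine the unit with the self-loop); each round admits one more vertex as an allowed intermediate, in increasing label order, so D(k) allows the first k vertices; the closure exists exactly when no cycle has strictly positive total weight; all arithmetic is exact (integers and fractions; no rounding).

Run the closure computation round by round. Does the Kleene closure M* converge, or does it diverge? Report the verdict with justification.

D(0):
  [0, -13, -∞, -17]
  [-6, 0, -5, -11]
  [-∞, 3, 0, -∞]
  [-16, 3, -7, 0]
D(1):
  [0, -13, -∞, -17]
  [-6, 0, -5, -11]
  [-∞, 3, 0, -∞]
  [-16, 3, -7, 0]
D(2):
  [0, -13, -18, -17]
  [-6, 0, -5, -11]
  [-3, 3, 0, -8]
  [-3, 3, -2, 0]
D(3):
  [0, -13, -18, -17]
  [-6, 0, -5, -11]
  [-3, 3, 0, -8]
  [-3, 3, -2, 0]
D(4):
  [0, -13, -18, -17]
  [-6, 0, -5, -11]
  [-3, 3, 0, -8]
  [-3, 3, -2, 0]
Key observation: every diagonal entry stays at the unit through all rounds, so no improving cycle exists.
Answer: CONVERGES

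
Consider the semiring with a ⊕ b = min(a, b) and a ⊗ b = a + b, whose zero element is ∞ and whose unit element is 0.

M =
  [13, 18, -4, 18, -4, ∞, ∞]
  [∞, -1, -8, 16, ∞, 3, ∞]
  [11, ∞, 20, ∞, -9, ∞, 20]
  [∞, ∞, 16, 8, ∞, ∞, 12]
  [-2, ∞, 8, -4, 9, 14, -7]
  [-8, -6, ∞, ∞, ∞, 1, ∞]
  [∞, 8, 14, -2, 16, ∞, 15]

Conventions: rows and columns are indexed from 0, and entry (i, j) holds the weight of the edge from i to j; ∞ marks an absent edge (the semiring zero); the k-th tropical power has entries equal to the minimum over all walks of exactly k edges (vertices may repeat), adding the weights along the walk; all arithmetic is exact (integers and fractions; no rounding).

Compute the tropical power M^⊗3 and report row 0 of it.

M^⊗2:
  [-6, 17, 4, -8, -13, 10, -11]
  [-5, -3, -9, 15, -17, 2, 12]
  [-11, 28, -1, -13, 0, 5, -16]
  [27, 20, 24, 10, 7, ∞, 20]
  [6, 1, -6, -9, -6, 15, 2]
  [-7, -7, -14, 10, -12, -3, ∞]
  [14, 7, 0, 6, 5, 11, 9]
M^⊗3:
  [-15, -3, -10, -17, -10, 1, -20]
  [-19, -4, -11, -21, -18, -3, -24]
  [-3, -8, -15, -18, -15, 6, -7]
  [5, 19, 12, 3, 15, 21, 0]
  [-8, 0, -7, -10, -15, 4, -13]
  [-14, -9, -15, -16, -23, -4, -19]
  [3, 5, -1, 1, -9, 10, -2]
Answer: row 0 of M^⊗3 = [-15, -3, -10, -17, -10, 1, -20]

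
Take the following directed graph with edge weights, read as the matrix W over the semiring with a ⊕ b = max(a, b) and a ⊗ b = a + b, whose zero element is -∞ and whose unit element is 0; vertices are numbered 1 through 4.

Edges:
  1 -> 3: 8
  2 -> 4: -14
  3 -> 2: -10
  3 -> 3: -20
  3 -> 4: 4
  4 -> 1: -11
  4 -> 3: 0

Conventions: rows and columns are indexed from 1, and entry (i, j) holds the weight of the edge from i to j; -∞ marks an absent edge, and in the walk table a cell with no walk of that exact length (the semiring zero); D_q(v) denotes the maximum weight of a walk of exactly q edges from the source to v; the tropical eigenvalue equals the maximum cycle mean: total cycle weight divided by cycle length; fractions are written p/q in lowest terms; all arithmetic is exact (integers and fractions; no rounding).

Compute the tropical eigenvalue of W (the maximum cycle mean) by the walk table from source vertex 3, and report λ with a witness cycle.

q=0: [-∞, -∞, 0, -∞]
q=1: [-∞, -10, -20, 4]
q=2: [-7, -30, 4, -16]
q=3: [-27, -6, 1, 8]
q=4: [-3, -9, 8, 5]
Optimal cycle mean attained by: cycle 3->4->3, total 4 + 0, length 2.
Answer: λ = 2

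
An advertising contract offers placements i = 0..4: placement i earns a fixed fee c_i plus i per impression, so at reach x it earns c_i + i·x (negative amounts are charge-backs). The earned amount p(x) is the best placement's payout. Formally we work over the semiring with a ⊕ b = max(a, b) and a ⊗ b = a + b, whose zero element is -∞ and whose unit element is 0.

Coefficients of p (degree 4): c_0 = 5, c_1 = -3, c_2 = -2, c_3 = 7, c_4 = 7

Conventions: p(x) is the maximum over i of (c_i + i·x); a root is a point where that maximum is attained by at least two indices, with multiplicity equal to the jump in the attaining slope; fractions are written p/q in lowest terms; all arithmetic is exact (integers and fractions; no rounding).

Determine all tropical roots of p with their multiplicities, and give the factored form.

hull edge (i=0, c=5) to (i=3, c=7): slope 2/3, span 3
hull edge (i=3, c=7) to (i=4, c=7): slope 0, span 1
Factored form: p(x) = 7 ⊗ (x ⊕ (-2/3)) ⊗ (x ⊕ (-2/3)) ⊗ (x ⊕ (-2/3)) ⊗ (x ⊕ 0)
Answer: roots = -2/3 (mult 3), 0 (mult 1)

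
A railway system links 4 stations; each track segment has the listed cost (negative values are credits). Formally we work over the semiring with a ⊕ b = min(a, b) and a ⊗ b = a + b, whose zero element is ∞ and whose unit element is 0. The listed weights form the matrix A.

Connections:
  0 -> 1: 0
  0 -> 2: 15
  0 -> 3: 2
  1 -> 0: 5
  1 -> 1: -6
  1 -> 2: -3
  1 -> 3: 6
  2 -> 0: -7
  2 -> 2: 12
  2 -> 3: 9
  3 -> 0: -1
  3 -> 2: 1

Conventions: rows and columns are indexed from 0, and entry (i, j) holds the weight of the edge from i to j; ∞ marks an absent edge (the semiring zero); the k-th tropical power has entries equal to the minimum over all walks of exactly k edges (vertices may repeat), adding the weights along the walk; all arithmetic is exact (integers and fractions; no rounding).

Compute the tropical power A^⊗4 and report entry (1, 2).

A^⊗2:
  [1, -6, -3, 6]
  [-10, -12, -9, 0]
  [5, -7, 8, -5]
  [-6, -1, 13, 1]
A^⊗3:
  [-10, -12, -9, 0]
  [-16, -18, -15, -8]
  [-6, -13, -10, -1]
  [0, -7, -4, -4]
A^⊗4:
  [-16, -18, -15, -8]
  [-22, -24, -21, -14]
  [-17, -19, -16, -7]
  [-11, -13, -10, -1]
Key observation: the optimum is the walk 1->1->1->1->2, with weight (-6) + (-6) + (-6) + (-3) = -21.
Optimal value attained by: walk 1->1->1->1->2.
Answer: (A^⊗4)[1][2] = -21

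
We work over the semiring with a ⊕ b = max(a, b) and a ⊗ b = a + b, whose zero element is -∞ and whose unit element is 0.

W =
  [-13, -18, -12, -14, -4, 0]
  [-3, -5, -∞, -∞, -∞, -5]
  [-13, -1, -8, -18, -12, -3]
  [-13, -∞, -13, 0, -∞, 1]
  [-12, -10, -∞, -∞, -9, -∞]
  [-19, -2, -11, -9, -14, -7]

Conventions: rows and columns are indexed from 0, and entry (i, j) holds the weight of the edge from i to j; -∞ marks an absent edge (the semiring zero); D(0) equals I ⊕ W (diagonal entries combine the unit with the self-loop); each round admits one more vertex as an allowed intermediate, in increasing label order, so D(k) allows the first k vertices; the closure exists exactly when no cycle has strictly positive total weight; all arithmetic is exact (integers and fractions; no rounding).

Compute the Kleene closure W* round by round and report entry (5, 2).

D(0):
  [0, -18, -12, -14, -4, 0]
  [-3, 0, -∞, -∞, -∞, -5]
  [-13, -1, 0, -18, -12, -3]
  [-13, -∞, -13, 0, -∞, 1]
  [-12, -10, -∞, -∞, 0, -∞]
  [-19, -2, -11, -9, -14, 0]
D(1):
  [0, -18, -12, -14, -4, 0]
  [-3, 0, -15, -17, -7, -3]
  [-13, -1, 0, -18, -12, -3]
  [-13, -31, -13, 0, -17, 1]
  [-12, -10, -24, -26, 0, -12]
  [-19, -2, -11, -9, -14, 0]
D(2):
  [0, -18, -12, -14, -4, 0]
  [-3, 0, -15, -17, -7, -3]
  [-4, -1, 0, -18, -8, -3]
  [-13, -31, -13, 0, -17, 1]
  [-12, -10, -24, -26, 0, -12]
  [-5, -2, -11, -9, -9, 0]
D(3):
  [0, -13, -12, -14, -4, 0]
  [-3, 0, -15, -17, -7, -3]
  [-4, -1, 0, -18, -8, -3]
  [-13, -14, -13, 0, -17, 1]
  [-12, -10, -24, -26, 0, -12]
  [-5, -2, -11, -9, -9, 0]
D(4):
  [0, -13, -12, -14, -4, 0]
  [-3, 0, -15, -17, -7, -3]
  [-4, -1, 0, -18, -8, -3]
  [-13, -14, -13, 0, -17, 1]
  [-12, -10, -24, -26, 0, -12]
  [-5, -2, -11, -9, -9, 0]
D(5):
  [0, -13, -12, -14, -4, 0]
  [-3, 0, -15, -17, -7, -3]
  [-4, -1, 0, -18, -8, -3]
  [-13, -14, -13, 0, -17, 1]
  [-12, -10, -24, -26, 0, -12]
  [-5, -2, -11, -9, -9, 0]
D(6):
  [0, -2, -11, -9, -4, 0]
  [-3, 0, -14, -12, -7, -3]
  [-4, -1, 0, -12, -8, -3]
  [-4, -1, -10, 0, -8, 1]
  [-12, -10, -23, -21, 0, -12]
  [-5, -2, -11, -9, -9, 0]
Answer: W*[5][2] = -11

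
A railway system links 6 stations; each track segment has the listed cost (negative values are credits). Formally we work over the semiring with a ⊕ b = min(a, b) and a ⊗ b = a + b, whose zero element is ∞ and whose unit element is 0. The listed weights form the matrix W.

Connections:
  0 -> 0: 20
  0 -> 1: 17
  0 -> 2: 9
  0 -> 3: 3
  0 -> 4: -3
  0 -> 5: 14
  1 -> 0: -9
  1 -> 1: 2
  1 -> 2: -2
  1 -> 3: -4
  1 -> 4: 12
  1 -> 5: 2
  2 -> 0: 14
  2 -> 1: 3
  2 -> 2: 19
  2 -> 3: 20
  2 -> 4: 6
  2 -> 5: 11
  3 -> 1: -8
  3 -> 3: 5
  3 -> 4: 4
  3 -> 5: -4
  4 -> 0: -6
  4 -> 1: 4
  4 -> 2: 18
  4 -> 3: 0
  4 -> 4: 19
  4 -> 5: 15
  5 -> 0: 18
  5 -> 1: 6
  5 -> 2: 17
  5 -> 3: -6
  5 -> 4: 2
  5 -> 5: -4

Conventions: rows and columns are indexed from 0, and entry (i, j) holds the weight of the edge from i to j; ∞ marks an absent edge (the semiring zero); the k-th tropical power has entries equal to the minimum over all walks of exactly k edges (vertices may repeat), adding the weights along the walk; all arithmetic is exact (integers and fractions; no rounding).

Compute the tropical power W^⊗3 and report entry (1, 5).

W^⊗2:
  [-9, -5, 15, -3, 7, -1]
  [-7, -12, 0, -6, -12, -8]
  [-6, 5, 1, -1, 11, 5]
  [-17, -6, -10, -12, -2, -8]
  [-5, -8, 2, -3, -9, -4]
  [-4, -14, 4, -10, -2, -10]
W^⊗3:
  [-14, -11, -7, -9, -12, -7]
  [-21, -14, -14, -16, -10, -12]
  [-4, -9, 3, -3, -9, -5]
  [-15, -20, -8, -14, -20, -16]
  [-17, -11, -10, -12, -8, -8]
  [-23, -18, -16, -18, -8, -14]
Key observation: the optimum is the walk 1->3->5->5, with weight (-4) + (-4) + (-4) = -12.
Optimal value attained by: walk 1->3->5->5.
Answer: (W^⊗3)[1][5] = -12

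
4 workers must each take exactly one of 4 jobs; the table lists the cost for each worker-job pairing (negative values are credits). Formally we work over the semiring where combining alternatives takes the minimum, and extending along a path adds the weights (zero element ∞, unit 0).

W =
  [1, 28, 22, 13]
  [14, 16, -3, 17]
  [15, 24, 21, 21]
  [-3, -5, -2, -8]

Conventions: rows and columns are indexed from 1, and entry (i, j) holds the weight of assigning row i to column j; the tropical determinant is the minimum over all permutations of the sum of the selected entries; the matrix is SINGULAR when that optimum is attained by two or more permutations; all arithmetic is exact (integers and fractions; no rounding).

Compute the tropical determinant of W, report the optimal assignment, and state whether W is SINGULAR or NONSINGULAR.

σ = (1, 2, 3, 4): 1 + 16 + 21 + (-8) = 30
σ = (1, 2, 4, 3): 1 + 16 + 21 + (-2) = 36
σ = (1, 3, 2, 4): 1 + (-3) + 24 + (-8) = 14
σ = (1, 3, 4, 2): 1 + (-3) + 21 + (-5) = 14
σ = (1, 4, 2, 3): 1 + 17 + 24 + (-2) = 40
σ = (1, 4, 3, 2): 1 + 17 + 21 + (-5) = 34
σ = (2, 1, 3, 4): 28 + 14 + 21 + (-8) = 55
σ = (2, 1, 4, 3): 28 + 14 + 21 + (-2) = 61
σ = (2, 3, 1, 4): 28 + (-3) + 15 + (-8) = 32
σ = (2, 3, 4, 1): 28 + (-3) + 21 + (-3) = 43
σ = (2, 4, 1, 3): 28 + 17 + 15 + (-2) = 58
σ = (2, 4, 3, 1): 28 + 17 + 21 + (-3) = 63
σ = (3, 1, 2, 4): 22 + 14 + 24 + (-8) = 52
σ = (3, 1, 4, 2): 22 + 14 + 21 + (-5) = 52
σ = (3, 2, 1, 4): 22 + 16 + 15 + (-8) = 45
σ = (3, 2, 4, 1): 22 + 16 + 21 + (-3) = 56
σ = (3, 4, 1, 2): 22 + 17 + 15 + (-5) = 49
σ = (3, 4, 2, 1): 22 + 17 + 24 + (-3) = 60
σ = (4, 1, 2, 3): 13 + 14 + 24 + (-2) = 49
σ = (4, 1, 3, 2): 13 + 14 + 21 + (-5) = 43
σ = (4, 2, 1, 3): 13 + 16 + 15 + (-2) = 42
σ = (4, 2, 3, 1): 13 + 16 + 21 + (-3) = 47
σ = (4, 3, 1, 2): 13 + (-3) + 15 + (-5) = 20
σ = (4, 3, 2, 1): 13 + (-3) + 24 + (-3) = 31
Optimal value attained by: σ = (1, 3, 2, 4).
Answer: det⊕(W) = 14; verdict: SINGULAR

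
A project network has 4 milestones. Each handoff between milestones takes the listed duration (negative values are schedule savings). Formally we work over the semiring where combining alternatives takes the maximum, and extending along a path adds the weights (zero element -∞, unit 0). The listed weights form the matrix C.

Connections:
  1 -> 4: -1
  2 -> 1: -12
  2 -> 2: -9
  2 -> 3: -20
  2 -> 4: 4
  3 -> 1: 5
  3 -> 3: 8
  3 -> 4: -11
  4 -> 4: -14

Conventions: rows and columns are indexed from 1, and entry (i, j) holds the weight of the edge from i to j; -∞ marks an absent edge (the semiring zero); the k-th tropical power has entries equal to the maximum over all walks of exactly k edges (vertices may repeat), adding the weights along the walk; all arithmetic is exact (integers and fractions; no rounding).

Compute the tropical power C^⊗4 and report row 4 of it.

C^⊗2:
  [-∞, -∞, -∞, -15]
  [-15, -18, -12, -5]
  [13, -∞, 16, 4]
  [-∞, -∞, -∞, -28]
C^⊗3:
  [-∞, -∞, -∞, -29]
  [-7, -27, -4, -14]
  [21, -∞, 24, 12]
  [-∞, -∞, -∞, -42]
C^⊗4:
  [-∞, -∞, -∞, -43]
  [1, -36, 4, -8]
  [29, -∞, 32, 20]
  [-∞, -∞, -∞, -56]
Answer: row 4 of C^⊗4 = [-∞, -∞, -∞, -56]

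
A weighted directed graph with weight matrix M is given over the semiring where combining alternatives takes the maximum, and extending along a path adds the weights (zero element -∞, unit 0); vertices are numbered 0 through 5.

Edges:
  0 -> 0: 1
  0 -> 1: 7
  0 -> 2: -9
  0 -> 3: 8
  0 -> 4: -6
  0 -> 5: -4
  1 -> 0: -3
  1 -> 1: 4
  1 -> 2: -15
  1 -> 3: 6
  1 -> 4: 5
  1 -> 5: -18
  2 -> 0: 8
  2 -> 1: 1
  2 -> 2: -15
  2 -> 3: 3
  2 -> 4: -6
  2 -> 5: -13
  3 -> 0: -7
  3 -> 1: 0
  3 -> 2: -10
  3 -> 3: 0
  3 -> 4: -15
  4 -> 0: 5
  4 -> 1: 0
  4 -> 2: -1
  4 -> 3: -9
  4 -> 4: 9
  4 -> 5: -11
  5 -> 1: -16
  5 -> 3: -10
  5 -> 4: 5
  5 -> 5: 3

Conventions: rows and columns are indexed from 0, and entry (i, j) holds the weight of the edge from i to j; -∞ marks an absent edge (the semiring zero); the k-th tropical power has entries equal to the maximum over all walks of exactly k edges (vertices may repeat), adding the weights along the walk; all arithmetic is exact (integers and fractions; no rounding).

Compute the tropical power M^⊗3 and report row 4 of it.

M^⊗2:
  [4, 11, -2, 13, 12, -1]
  [10, 8, 4, 10, 14, -6]
  [9, 15, -1, 16, 6, 4]
  [-2, 4, -10, 6, 5, -11]
  [14, 12, 8, 13, 18, 1]
  [10, 5, 4, -4, 14, 6]
M^⊗3:
  [17, 15, 11, 17, 21, 2]
  [19, 17, 13, 18, 23, 6]
  [12, 19, 6, 21, 20, 7]
  [10, 8, 4, 10, 14, -6]
  [23, 21, 17, 22, 27, 10]
  [19, 17, 13, 18, 23, 9]
Answer: row 4 of M^⊗3 = [23, 21, 17, 22, 27, 10]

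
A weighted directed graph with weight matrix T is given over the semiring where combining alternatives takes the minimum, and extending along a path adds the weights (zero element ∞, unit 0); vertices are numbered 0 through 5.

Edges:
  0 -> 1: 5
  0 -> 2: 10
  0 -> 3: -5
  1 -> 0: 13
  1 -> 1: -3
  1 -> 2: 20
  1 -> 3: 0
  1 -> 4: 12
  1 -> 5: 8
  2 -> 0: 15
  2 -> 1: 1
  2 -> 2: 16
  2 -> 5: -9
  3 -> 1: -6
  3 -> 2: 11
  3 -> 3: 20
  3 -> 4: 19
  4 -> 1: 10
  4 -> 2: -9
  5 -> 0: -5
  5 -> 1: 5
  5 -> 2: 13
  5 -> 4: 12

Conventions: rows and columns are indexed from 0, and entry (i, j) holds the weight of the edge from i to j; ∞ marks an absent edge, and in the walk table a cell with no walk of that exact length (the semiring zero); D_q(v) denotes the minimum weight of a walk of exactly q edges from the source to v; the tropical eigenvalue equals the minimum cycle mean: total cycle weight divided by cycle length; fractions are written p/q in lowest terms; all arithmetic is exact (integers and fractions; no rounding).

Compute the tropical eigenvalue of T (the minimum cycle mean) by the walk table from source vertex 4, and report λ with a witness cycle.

q=0: [∞, ∞, ∞, ∞, 0, ∞]
q=1: [∞, 10, -9, ∞, ∞, ∞]
q=2: [6, -8, 7, 10, 22, -18]
q=3: [-23, -13, -5, -8, -6, -2]
q=4: [-7, -18, -15, -28, -1, -14]
q=5: [-19, -34, -17, -18, -9, -24]
q=6: [-29, -37, -18, -34, -22, -26]
Optimal cycle mean attained by: cycle 0->3->1->4->2->5->0, total (-5) + (-6) + 12 + (-9) + (-9) + (-5), length 6.
Answer: λ = -11/3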